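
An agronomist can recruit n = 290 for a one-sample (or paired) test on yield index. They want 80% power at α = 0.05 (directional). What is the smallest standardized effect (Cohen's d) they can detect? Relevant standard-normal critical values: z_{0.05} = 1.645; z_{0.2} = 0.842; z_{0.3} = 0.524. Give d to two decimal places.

d_min ≈ 0.15

For a single sample (or paired design) of n = 290: d_min = (z_{α} + z_β)/√n.
z-sum = 1.645 + 0.842 = 2.487.
d_min = 2.487 / √290 = 2.487 / 17.029 = 0.146.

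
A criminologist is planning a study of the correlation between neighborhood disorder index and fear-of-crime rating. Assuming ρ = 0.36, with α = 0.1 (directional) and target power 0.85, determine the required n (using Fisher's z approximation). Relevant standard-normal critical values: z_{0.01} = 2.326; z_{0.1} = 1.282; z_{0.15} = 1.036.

Fisher's z: C = ½·ln((1+r)/(1−r)) = ½·ln(2.1250) = 0.3769.
n = ((z_{α} + z_β)/C)² + 3.
(1.282 + 1.036) / 0.3769 = 2.318 / 0.3769 = 6.150.
n = 6.150² + 3 = 37.82 + 3 = 40.8.
Round up.

n = 41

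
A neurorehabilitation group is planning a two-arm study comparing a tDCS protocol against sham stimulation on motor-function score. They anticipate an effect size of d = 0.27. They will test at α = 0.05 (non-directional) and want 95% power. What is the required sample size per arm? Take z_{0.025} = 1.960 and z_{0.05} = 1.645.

For two independent groups with equal n: n = 2·((z_{α/2} + z_β) / d)².
z_{α/2} + z_β = 1.960 + 1.645 = 3.605.
n = 2 × (3.605 / 0.27)² = 2 × 13.352² = 2 × 178.27 = 356.5.
Round up to the next whole participant.

n = 357 per group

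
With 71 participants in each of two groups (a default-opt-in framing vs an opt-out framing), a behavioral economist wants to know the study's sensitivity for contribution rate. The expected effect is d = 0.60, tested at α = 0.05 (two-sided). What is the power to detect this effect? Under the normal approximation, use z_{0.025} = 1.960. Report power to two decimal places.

power ≈ 0.95

For two equal groups, power = Φ(d·√(n/2) − z_{α/2}).
d·√(n/2) = 0.60 × √(71/2) = 0.60 × 5.958 = 3.575.
z_β = 3.575 − 1.960 = 1.615.
Power = Φ(1.615) = 0.947.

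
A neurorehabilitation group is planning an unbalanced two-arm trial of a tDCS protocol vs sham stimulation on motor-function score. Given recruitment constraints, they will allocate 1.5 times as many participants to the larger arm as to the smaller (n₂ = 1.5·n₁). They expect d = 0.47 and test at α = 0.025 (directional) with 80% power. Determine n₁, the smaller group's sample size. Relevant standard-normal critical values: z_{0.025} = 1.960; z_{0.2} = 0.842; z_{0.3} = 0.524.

With allocation ratio k = n₂/n₁ = 1.5, Var(x̄₁−x̄₂) = σ²(1/n₁ + 1/(k·n₁)) = σ²·(k+1)/(k·n₁).
So n₁ = (1 + 1/k)·((z_{α} + z_β)/d)² = 1.667 × (2.802/0.47)².
n₁ = 1.667 × 35.54 = 59.2.
Round up: n₁ = 60, giving n₂ = 1.5 × 60 = 90.

n₁ = 60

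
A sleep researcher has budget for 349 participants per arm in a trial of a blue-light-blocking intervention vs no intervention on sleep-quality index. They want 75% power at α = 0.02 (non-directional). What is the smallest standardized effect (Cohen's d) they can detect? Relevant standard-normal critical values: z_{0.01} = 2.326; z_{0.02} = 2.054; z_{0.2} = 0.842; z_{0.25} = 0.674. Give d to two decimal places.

d_min ≈ 0.23

For two independent groups of n = 349 each: d_min = (z_{α/2} + z_β)·√(2/n).
z-sum = 2.326 + 0.674 = 3.000.
d_min = 3.000 × √(2/349) = 3.000 × 0.0757 = 0.227.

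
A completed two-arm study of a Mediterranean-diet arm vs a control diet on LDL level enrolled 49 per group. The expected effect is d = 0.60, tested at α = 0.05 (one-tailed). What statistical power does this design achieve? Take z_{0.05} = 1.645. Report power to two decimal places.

power ≈ 0.91

For two equal groups, power = Φ(d·√(n/2) − z_{α}).
d·√(n/2) = 0.60 × √(49/2) = 0.60 × 4.950 = 2.970.
z_β = 2.970 − 1.645 = 1.325.
Power = Φ(1.325) = 0.907.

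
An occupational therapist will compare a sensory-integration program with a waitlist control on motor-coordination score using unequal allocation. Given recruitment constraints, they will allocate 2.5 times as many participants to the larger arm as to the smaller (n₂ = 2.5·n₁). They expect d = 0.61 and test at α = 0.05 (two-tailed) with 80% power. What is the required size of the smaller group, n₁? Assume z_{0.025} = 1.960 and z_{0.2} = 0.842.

n₁ = 30

With allocation ratio k = n₂/n₁ = 2.5, Var(x̄₁−x̄₂) = σ²(1/n₁ + 1/(k·n₁)) = σ²·(k+1)/(k·n₁).
So n₁ = (1 + 1/k)·((z_{α/2} + z_β)/d)² = 1.400 × (2.802/0.61)².
n₁ = 1.400 × 21.10 = 29.5.
Round up: n₁ = 30, giving n₂ = 2.5 × 30 = 75.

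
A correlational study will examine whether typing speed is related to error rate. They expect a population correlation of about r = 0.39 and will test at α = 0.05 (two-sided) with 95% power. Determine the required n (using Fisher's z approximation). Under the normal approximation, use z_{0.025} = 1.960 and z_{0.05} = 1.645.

n = 80

Fisher's z: C = ½·ln((1+r)/(1−r)) = ½·ln(2.2787) = 0.4118.
n = ((z_{α/2} + z_β)/C)² + 3.
(1.960 + 1.645) / 0.4118 = 3.605 / 0.4118 = 8.754.
n = 8.754² + 3 = 76.64 + 3 = 79.6.
Round up.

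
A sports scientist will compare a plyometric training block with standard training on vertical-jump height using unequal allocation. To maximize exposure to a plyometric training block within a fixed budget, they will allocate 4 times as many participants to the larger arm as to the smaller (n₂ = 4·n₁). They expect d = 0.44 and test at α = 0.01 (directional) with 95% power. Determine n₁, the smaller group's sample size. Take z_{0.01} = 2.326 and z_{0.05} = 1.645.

n₁ = 102

With allocation ratio k = n₂/n₁ = 4, Var(x̄₁−x̄₂) = σ²(1/n₁ + 1/(k·n₁)) = σ²·(k+1)/(k·n₁).
So n₁ = (1 + 1/k)·((z_{α} + z_β)/d)² = 1.250 × (3.971/0.44)².
n₁ = 1.250 × 81.45 = 101.8.
Round up: n₁ = 102, giving n₂ = 4 × 102 = 408.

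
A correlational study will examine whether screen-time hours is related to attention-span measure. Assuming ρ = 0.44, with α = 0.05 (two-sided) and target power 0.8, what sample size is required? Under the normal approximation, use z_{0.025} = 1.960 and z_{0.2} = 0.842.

Fisher's z: C = ½·ln((1+r)/(1−r)) = ½·ln(2.5714) = 0.4722.
n = ((z_{α/2} + z_β)/C)² + 3.
(1.960 + 0.842) / 0.4722 = 2.802 / 0.4722 = 5.934.
n = 5.934² + 3 = 35.21 + 3 = 38.2.
Round up.

n = 39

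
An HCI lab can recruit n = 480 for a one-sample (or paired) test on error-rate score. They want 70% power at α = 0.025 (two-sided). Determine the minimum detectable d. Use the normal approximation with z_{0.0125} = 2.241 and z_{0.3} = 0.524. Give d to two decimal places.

For a single sample (or paired design) of n = 480: d_min = (z_{α/2} + z_β)/√n.
z-sum = 2.241 + 0.524 = 2.765.
d_min = 2.765 / √480 = 2.765 / 21.909 = 0.126.

d_min ≈ 0.13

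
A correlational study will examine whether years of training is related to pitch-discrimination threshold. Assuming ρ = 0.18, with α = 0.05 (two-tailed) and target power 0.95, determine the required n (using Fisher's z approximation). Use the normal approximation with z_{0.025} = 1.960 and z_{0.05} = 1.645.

Fisher's z: C = ½·ln((1+r)/(1−r)) = ½·ln(1.4390) = 0.1820.
n = ((z_{α/2} + z_β)/C)² + 3.
(1.960 + 1.645) / 0.1820 = 3.605 / 0.1820 = 19.808.
n = 19.808² + 3 = 392.34 + 3 = 395.3.
Round up.

n = 396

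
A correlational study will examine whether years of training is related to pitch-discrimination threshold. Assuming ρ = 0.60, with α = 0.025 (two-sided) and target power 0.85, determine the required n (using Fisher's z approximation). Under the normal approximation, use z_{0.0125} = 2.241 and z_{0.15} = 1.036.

n = 26

Fisher's z: C = ½·ln((1+r)/(1−r)) = ½·ln(4.0000) = 0.6931.
n = ((z_{α/2} + z_β)/C)² + 3.
(2.241 + 1.036) / 0.6931 = 3.277 / 0.6931 = 4.728.
n = 4.728² + 3 = 22.35 + 3 = 25.4.
Round up.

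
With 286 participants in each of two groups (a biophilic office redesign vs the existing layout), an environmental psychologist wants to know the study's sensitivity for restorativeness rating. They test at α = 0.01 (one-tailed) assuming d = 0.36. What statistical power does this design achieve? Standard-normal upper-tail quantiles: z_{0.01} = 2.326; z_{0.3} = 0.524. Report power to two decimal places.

For two equal groups, power = Φ(d·√(n/2) − z_{α}).
d·√(n/2) = 0.36 × √(286/2) = 0.36 × 11.958 = 4.305.
z_β = 4.305 − 2.326 = 1.979.
Power = Φ(1.979) = 0.976.

power ≈ 0.98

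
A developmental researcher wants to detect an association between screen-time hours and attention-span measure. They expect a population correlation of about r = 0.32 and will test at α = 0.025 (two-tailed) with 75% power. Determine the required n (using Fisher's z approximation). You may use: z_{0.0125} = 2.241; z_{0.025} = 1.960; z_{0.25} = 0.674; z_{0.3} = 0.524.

n = 81

Fisher's z: C = ½·ln((1+r)/(1−r)) = ½·ln(1.9412) = 0.3316.
n = ((z_{α/2} + z_β)/C)² + 3.
(2.241 + 0.674) / 0.3316 = 2.915 / 0.3316 = 8.791.
n = 8.791² + 3 = 77.28 + 3 = 80.3.
Round up.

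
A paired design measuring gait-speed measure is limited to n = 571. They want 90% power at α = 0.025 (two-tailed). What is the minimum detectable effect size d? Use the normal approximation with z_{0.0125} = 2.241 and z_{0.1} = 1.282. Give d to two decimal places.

For a single sample (or paired design) of n = 571: d_min = (z_{α/2} + z_β)/√n.
z-sum = 2.241 + 1.282 = 3.523.
d_min = 3.523 / √571 = 3.523 / 23.896 = 0.147.

d_min ≈ 0.15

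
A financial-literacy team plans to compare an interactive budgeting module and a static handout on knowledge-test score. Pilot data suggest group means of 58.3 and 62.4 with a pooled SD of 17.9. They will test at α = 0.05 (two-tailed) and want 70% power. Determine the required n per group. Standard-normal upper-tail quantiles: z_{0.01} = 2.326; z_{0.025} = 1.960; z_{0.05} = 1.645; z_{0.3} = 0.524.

Cohen's d = |M₁ − M₂| / SD_pooled = |58.3 − 62.4| / 17.9 = 4.1 / 17.9 = 0.229.
For two independent groups with equal n: n = 2·((z_{α/2} + z_β) / d)².
z_{α/2} + z_β = 1.960 + 0.524 = 2.484.
n = 2 × (2.484 / 0.229)² = 2 × 10.847² = 2 × 117.66 = 235.3.
Round up to the next whole participant.

n = 236 per group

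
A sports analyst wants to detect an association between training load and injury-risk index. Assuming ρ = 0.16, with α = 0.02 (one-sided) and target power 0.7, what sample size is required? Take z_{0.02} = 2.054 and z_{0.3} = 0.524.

Fisher's z: C = ½·ln((1+r)/(1−r)) = ½·ln(1.3810) = 0.1614.
n = ((z_{α} + z_β)/C)² + 3.
(2.054 + 0.524) / 0.1614 = 2.578 / 0.1614 = 15.973.
n = 15.973² + 3 = 255.13 + 3 = 258.1.
Round up.

n = 259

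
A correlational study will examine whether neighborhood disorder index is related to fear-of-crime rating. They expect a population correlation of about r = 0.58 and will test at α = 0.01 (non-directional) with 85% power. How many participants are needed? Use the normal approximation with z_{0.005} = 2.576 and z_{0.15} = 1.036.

n = 33

Fisher's z: C = ½·ln((1+r)/(1−r)) = ½·ln(3.7619) = 0.6625.
n = ((z_{α/2} + z_β)/C)² + 3.
(2.576 + 1.036) / 0.6625 = 3.612 / 0.6625 = 5.452.
n = 5.452² + 3 = 29.73 + 3 = 32.7.
Round up.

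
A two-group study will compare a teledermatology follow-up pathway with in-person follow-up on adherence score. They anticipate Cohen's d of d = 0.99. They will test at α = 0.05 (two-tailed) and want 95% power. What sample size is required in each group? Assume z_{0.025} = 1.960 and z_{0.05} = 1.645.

n = 27 per group

For two independent groups with equal n: n = 2·((z_{α/2} + z_β) / d)².
z_{α/2} + z_β = 1.960 + 1.645 = 3.605.
n = 2 × (3.605 / 0.99)² = 2 × 3.641² = 2 × 13.26 = 26.5.
Round up to the next whole participant.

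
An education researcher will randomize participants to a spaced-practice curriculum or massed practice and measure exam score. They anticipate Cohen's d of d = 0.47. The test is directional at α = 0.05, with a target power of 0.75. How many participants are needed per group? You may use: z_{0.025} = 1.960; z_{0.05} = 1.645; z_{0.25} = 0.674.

For two independent groups with equal n: n = 2·((z_{α} + z_β) / d)².
z_{α} + z_β = 1.645 + 0.674 = 2.319.
n = 2 × (2.319 / 0.47)² = 2 × 4.934² = 2 × 24.34 = 48.7.
Round up to the next whole participant.

n = 49 per group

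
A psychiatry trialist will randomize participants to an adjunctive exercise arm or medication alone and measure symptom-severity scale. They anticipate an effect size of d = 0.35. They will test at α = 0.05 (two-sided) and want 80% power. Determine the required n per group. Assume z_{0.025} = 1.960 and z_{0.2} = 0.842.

For two independent groups with equal n: n = 2·((z_{α/2} + z_β) / d)².
z_{α/2} + z_β = 1.960 + 0.842 = 2.802.
n = 2 × (2.802 / 0.35)² = 2 × 8.006² = 2 × 64.09 = 128.2.
Round up to the next whole participant.

n = 129 per group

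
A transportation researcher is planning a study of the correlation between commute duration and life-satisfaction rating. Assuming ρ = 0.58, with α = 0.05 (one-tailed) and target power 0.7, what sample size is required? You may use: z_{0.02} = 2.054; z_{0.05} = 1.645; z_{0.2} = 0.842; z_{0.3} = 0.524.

n = 14

Fisher's z: C = ½·ln((1+r)/(1−r)) = ½·ln(3.7619) = 0.6625.
n = ((z_{α} + z_β)/C)² + 3.
(1.645 + 0.524) / 0.6625 = 2.169 / 0.6625 = 3.274.
n = 3.274² + 3 = 10.72 + 3 = 13.7.
Round up.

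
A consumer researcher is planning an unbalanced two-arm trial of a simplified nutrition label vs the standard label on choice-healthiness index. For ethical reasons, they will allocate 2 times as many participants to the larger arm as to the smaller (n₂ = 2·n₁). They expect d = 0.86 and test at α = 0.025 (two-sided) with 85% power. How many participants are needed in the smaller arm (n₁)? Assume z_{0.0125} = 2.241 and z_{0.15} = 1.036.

With allocation ratio k = n₂/n₁ = 2, Var(x̄₁−x̄₂) = σ²(1/n₁ + 1/(k·n₁)) = σ²·(k+1)/(k·n₁).
So n₁ = (1 + 1/k)·((z_{α/2} + z_β)/d)² = 1.500 × (3.277/0.86)².
n₁ = 1.500 × 14.52 = 21.8.
Round up: n₁ = 22, giving n₂ = 2 × 22 = 44.

n₁ = 22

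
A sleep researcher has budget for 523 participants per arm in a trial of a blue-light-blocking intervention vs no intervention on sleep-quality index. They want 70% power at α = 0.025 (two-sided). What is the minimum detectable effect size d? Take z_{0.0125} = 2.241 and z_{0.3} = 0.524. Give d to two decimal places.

d_min ≈ 0.17

For two independent groups of n = 523 each: d_min = (z_{α/2} + z_β)·√(2/n).
z-sum = 2.241 + 0.524 = 2.765.
d_min = 2.765 × √(2/523) = 2.765 × 0.0618 = 0.171.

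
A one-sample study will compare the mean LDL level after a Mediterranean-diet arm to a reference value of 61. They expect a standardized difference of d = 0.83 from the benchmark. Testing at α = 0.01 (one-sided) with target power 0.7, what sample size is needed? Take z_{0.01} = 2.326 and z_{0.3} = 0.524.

n = 12

For a one-sample test: n = ((z_{α} + z_β) / d)².
z_{α} + z_β = 2.326 + 0.524 = 2.850.
n = (2.850 / 0.83)² = 3.434² = 11.79.
Round up.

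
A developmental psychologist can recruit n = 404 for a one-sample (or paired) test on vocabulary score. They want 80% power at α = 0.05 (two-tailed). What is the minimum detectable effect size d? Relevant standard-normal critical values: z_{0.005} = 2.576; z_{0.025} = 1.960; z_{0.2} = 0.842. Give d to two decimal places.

For a single sample (or paired design) of n = 404: d_min = (z_{α/2} + z_β)/√n.
z-sum = 1.960 + 0.842 = 2.802.
d_min = 2.802 / √404 = 2.802 / 20.100 = 0.139.

d_min ≈ 0.14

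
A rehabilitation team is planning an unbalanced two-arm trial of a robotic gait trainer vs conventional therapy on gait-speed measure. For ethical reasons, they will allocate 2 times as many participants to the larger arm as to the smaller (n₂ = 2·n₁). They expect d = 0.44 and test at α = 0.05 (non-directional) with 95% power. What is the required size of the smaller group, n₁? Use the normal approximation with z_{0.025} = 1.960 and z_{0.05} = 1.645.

n₁ = 101

With allocation ratio k = n₂/n₁ = 2, Var(x̄₁−x̄₂) = σ²(1/n₁ + 1/(k·n₁)) = σ²·(k+1)/(k·n₁).
So n₁ = (1 + 1/k)·((z_{α/2} + z_β)/d)² = 1.500 × (3.605/0.44)².
n₁ = 1.500 × 67.13 = 100.7.
Round up: n₁ = 101, giving n₂ = 2 × 101 = 202.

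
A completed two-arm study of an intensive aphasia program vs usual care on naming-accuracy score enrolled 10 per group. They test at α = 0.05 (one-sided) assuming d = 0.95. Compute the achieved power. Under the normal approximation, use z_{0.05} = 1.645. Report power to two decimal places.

For two equal groups, power = Φ(d·√(n/2) − z_{α}).
d·√(n/2) = 0.95 × √(10/2) = 0.95 × 2.236 = 2.124.
z_β = 2.124 − 1.645 = 0.479.
Power = Φ(0.479) = 0.684.

power ≈ 0.68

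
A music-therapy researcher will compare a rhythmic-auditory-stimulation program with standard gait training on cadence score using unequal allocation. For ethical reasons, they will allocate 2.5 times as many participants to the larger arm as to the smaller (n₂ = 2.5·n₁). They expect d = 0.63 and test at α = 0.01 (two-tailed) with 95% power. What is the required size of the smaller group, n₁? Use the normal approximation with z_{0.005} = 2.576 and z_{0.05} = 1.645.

With allocation ratio k = n₂/n₁ = 2.5, Var(x̄₁−x̄₂) = σ²(1/n₁ + 1/(k·n₁)) = σ²·(k+1)/(k·n₁).
So n₁ = (1 + 1/k)·((z_{α/2} + z_β)/d)² = 1.400 × (4.221/0.63)².
n₁ = 1.400 × 44.89 = 62.8.
Round up: n₁ = 63, giving n₂ = ⌈2.5 × 63⌉ = ⌈157.5⌉ = 158.

n₁ = 63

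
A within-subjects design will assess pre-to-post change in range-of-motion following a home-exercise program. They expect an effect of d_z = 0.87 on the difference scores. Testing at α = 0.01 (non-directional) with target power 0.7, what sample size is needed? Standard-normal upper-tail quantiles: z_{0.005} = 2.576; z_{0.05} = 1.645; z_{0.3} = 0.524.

n = 13 pairs

For a paired (one-sample on differences) test: n = ((z_{α/2} + z_β) / d)².
z_{α/2} + z_β = 2.576 + 0.524 = 3.100.
n = (3.100 / 0.87)² = 3.563² = 12.70.
Round up.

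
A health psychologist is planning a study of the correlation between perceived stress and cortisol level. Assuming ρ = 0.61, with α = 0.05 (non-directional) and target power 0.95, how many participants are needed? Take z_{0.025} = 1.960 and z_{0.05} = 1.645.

Fisher's z: C = ½·ln((1+r)/(1−r)) = ½·ln(4.1282) = 0.7089.
n = ((z_{α/2} + z_β)/C)² + 3.
(1.960 + 1.645) / 0.7089 = 3.605 / 0.7089 = 5.085.
n = 5.085² + 3 = 25.86 + 3 = 28.9.
Round up.

n = 29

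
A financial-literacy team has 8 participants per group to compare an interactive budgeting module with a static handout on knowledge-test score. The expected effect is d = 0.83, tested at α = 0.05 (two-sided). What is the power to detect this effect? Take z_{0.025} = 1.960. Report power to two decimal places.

For two equal groups, power = Φ(d·√(n/2) − z_{α/2}).
d·√(n/2) = 0.83 × √(8/2) = 0.83 × 2.000 = 1.660.
z_β = 1.660 − 1.960 = -0.300.
Power = Φ(-0.300) = 0.382.

power ≈ 0.38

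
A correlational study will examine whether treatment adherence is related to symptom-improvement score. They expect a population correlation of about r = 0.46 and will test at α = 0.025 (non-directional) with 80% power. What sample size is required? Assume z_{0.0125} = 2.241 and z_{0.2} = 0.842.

Fisher's z: C = ½·ln((1+r)/(1−r)) = ½·ln(2.7037) = 0.4973.
n = ((z_{α/2} + z_β)/C)² + 3.
(2.241 + 0.842) / 0.4973 = 3.083 / 0.4973 = 6.199.
n = 6.199² + 3 = 38.43 + 3 = 41.4.
Round up.

n = 42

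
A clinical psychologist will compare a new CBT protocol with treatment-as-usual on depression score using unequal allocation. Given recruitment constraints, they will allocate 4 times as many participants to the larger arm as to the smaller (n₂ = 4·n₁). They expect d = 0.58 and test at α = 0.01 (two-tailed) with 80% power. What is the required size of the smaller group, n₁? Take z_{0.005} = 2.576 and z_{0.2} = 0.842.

n₁ = 44

With allocation ratio k = n₂/n₁ = 4, Var(x̄₁−x̄₂) = σ²(1/n₁ + 1/(k·n₁)) = σ²·(k+1)/(k·n₁).
So n₁ = (1 + 1/k)·((z_{α/2} + z_β)/d)² = 1.250 × (3.418/0.58)².
n₁ = 1.250 × 34.73 = 43.4.
Round up: n₁ = 44, giving n₂ = 4 × 44 = 176.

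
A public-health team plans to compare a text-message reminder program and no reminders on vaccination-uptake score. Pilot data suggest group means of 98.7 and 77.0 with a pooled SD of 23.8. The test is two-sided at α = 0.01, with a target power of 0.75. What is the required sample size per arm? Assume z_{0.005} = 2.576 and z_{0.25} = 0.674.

n = 26 per group

Cohen's d = |M₁ − M₂| / SD_pooled = |98.7 − 77.0| / 23.8 = 21.7 / 23.8 = 0.912.
For two independent groups with equal n: n = 2·((z_{α/2} + z_β) / d)².
z_{α/2} + z_β = 2.576 + 0.674 = 3.250.
n = 2 × (3.250 / 0.912)² = 2 × 3.564² = 2 × 12.70 = 25.4.
Round up to the next whole participant.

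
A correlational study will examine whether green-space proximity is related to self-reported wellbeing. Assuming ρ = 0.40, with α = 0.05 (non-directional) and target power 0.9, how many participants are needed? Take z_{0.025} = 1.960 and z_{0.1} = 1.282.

n = 62

Fisher's z: C = ½·ln((1+r)/(1−r)) = ½·ln(2.3333) = 0.4236.
n = ((z_{α/2} + z_β)/C)² + 3.
(1.960 + 1.282) / 0.4236 = 3.242 / 0.4236 = 7.653.
n = 7.653² + 3 = 58.58 + 3 = 61.6.
Round up.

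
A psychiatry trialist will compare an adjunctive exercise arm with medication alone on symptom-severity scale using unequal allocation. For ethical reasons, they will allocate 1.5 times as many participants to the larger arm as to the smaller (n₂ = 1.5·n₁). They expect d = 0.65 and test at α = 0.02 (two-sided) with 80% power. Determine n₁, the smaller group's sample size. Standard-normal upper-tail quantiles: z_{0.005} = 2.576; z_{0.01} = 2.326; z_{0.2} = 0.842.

With allocation ratio k = n₂/n₁ = 1.5, Var(x̄₁−x̄₂) = σ²(1/n₁ + 1/(k·n₁)) = σ²·(k+1)/(k·n₁).
So n₁ = (1 + 1/k)·((z_{α/2} + z_β)/d)² = 1.667 × (3.168/0.65)².
n₁ = 1.667 × 23.75 = 39.6.
Round up: n₁ = 40, giving n₂ = 1.5 × 40 = 60.

n₁ = 40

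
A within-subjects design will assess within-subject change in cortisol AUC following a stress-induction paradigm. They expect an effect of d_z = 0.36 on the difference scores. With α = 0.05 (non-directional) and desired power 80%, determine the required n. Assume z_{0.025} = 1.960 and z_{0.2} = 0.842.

n = 61 pairs

For a paired (one-sample on differences) test: n = ((z_{α/2} + z_β) / d)².
z_{α/2} + z_β = 1.960 + 0.842 = 2.802.
n = (2.802 / 0.36)² = 7.783² = 60.58.
Round up.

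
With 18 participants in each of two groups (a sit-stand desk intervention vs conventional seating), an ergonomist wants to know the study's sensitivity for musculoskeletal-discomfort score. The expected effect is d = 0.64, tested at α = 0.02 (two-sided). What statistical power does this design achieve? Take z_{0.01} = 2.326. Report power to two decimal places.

power ≈ 0.34

For two equal groups, power = Φ(d·√(n/2) − z_{α/2}).
d·√(n/2) = 0.64 × √(18/2) = 0.64 × 3.000 = 1.920.
z_β = 1.920 − 2.326 = -0.406.
Power = Φ(-0.406) = 0.342.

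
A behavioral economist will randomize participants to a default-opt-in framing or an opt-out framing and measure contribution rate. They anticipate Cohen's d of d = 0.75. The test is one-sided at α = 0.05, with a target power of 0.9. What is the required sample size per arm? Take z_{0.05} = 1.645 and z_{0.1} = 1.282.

n = 31 per group

For two independent groups with equal n: n = 2·((z_{α} + z_β) / d)².
z_{α} + z_β = 1.645 + 1.282 = 2.927.
n = 2 × (2.927 / 0.75)² = 2 × 3.903² = 2 × 15.23 = 30.5.
Round up to the next whole participant.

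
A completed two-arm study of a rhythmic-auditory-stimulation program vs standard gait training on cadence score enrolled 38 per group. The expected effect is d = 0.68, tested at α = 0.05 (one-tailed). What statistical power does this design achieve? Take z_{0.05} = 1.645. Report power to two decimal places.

For two equal groups, power = Φ(d·√(n/2) − z_{α}).
d·√(n/2) = 0.68 × √(38/2) = 0.68 × 4.359 = 2.964.
z_β = 2.964 − 1.645 = 1.319.
Power = Φ(1.319) = 0.906.

power ≈ 0.91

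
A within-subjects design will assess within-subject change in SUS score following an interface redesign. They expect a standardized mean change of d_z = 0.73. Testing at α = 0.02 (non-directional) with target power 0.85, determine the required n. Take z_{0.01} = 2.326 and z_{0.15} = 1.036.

n = 22 pairs

For a paired (one-sample on differences) test: n = ((z_{α/2} + z_β) / d)².
z_{α/2} + z_β = 2.326 + 1.036 = 3.362.
n = (3.362 / 0.73)² = 4.605² = 21.21.
Round up.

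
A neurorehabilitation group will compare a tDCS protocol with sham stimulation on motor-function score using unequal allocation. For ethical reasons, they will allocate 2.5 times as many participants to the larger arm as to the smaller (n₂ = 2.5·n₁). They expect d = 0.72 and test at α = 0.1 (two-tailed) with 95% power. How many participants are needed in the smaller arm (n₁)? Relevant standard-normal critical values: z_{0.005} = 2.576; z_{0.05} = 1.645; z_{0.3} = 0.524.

With allocation ratio k = n₂/n₁ = 2.5, Var(x̄₁−x̄₂) = σ²(1/n₁ + 1/(k·n₁)) = σ²·(k+1)/(k·n₁).
So n₁ = (1 + 1/k)·((z_{α/2} + z_β)/d)² = 1.400 × (3.290/0.72)².
n₁ = 1.400 × 20.88 = 29.2.
Round up: n₁ = 30, giving n₂ = 2.5 × 30 = 75.

n₁ = 30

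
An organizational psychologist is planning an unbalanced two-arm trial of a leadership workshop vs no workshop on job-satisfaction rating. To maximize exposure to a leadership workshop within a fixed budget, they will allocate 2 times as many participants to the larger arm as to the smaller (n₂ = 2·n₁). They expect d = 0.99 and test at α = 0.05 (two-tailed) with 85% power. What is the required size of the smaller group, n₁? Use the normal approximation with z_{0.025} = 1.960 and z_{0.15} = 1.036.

With allocation ratio k = n₂/n₁ = 2, Var(x̄₁−x̄₂) = σ²(1/n₁ + 1/(k·n₁)) = σ²·(k+1)/(k·n₁).
So n₁ = (1 + 1/k)·((z_{α/2} + z_β)/d)² = 1.500 × (2.996/0.99)².
n₁ = 1.500 × 9.16 = 13.7.
Round up: n₁ = 14, giving n₂ = 2 × 14 = 28.

n₁ = 14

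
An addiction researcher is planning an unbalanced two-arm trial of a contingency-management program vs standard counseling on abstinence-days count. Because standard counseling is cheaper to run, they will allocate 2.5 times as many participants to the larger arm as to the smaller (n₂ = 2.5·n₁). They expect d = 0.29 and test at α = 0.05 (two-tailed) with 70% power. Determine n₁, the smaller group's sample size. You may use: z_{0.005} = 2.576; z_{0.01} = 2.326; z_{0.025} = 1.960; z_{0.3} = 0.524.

With allocation ratio k = n₂/n₁ = 2.5, Var(x̄₁−x̄₂) = σ²(1/n₁ + 1/(k·n₁)) = σ²·(k+1)/(k·n₁).
So n₁ = (1 + 1/k)·((z_{α/2} + z_β)/d)² = 1.400 × (2.484/0.29)².
n₁ = 1.400 × 73.37 = 102.7.
Round up: n₁ = 103, giving n₂ = ⌈2.5 × 103⌉ = ⌈257.5⌉ = 258.

n₁ = 103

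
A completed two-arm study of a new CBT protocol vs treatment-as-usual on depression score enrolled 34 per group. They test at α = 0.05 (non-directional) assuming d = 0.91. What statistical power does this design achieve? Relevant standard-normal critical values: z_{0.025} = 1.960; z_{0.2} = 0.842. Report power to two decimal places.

power ≈ 0.96

For two equal groups, power = Φ(d·√(n/2) − z_{α/2}).
d·√(n/2) = 0.91 × √(34/2) = 0.91 × 4.123 = 3.752.
z_β = 3.752 − 1.960 = 1.792.
Power = Φ(1.792) = 0.963.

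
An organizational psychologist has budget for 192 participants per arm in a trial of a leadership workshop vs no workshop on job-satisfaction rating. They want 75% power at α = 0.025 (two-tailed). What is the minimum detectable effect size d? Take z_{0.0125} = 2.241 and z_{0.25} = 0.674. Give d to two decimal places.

d_min ≈ 0.30

For two independent groups of n = 192 each: d_min = (z_{α/2} + z_β)·√(2/n).
z-sum = 2.241 + 0.674 = 2.915.
d_min = 2.915 × √(2/192) = 2.915 × 0.1021 = 0.298.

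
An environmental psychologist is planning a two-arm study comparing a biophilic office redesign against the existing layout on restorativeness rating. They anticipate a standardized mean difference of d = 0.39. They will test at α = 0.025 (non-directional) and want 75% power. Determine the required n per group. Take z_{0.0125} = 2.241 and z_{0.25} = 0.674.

n = 112 per group

For two independent groups with equal n: n = 2·((z_{α/2} + z_β) / d)².
z_{α/2} + z_β = 2.241 + 0.674 = 2.915.
n = 2 × (2.915 / 0.39)² = 2 × 7.474² = 2 × 55.87 = 111.7.
Round up to the next whole participant.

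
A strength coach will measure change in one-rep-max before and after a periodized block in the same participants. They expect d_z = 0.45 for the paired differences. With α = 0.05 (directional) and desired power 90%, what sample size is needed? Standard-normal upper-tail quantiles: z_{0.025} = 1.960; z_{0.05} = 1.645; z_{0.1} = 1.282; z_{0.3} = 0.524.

n = 43 pairs

For a paired (one-sample on differences) test: n = ((z_{α} + z_β) / d)².
z_{α} + z_β = 1.645 + 1.282 = 2.927.
n = (2.927 / 0.45)² = 6.504² = 42.31.
Round up.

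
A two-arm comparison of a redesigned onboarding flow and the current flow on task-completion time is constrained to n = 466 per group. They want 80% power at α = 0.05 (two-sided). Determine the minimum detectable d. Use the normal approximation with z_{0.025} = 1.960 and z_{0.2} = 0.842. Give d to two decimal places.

d_min ≈ 0.18

For two independent groups of n = 466 each: d_min = (z_{α/2} + z_β)·√(2/n).
z-sum = 1.960 + 0.842 = 2.802.
d_min = 2.802 × √(2/466) = 2.802 × 0.0655 = 0.184.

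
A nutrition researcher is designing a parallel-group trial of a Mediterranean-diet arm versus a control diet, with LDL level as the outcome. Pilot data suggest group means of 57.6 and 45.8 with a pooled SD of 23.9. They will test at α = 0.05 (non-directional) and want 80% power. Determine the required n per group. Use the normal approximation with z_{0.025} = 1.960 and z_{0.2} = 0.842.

n = 65 per group

Cohen's d = |M₁ − M₂| / SD_pooled = |57.6 − 45.8| / 23.9 = 11.8 / 23.9 = 0.494.
For two independent groups with equal n: n = 2·((z_{α/2} + z_β) / d)².
z_{α/2} + z_β = 1.960 + 0.842 = 2.802.
n = 2 × (2.802 / 0.494)² = 2 × 5.672² = 2 × 32.17 = 64.3.
Round up to the next whole participant.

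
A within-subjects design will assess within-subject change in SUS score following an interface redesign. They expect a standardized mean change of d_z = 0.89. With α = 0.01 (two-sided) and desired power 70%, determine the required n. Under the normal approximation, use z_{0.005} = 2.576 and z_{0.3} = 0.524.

For a paired (one-sample on differences) test: n = ((z_{α/2} + z_β) / d)².
z_{α/2} + z_β = 2.576 + 0.524 = 3.100.
n = (3.100 / 0.89)² = 3.483² = 12.13.
Round up.

n = 13 pairs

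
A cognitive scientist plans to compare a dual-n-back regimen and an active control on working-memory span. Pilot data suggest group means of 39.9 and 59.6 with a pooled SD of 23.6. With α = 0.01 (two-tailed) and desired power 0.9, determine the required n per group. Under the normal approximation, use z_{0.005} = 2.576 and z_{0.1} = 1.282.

Cohen's d = |M₁ − M₂| / SD_pooled = |39.9 − 59.6| / 23.6 = 19.7 / 23.6 = 0.835.
For two independent groups with equal n: n = 2·((z_{α/2} + z_β) / d)².
z_{α/2} + z_β = 2.576 + 1.282 = 3.858.
n = 2 × (3.858 / 0.835)² = 2 × 4.620² = 2 × 21.35 = 42.7.
Round up to the next whole participant.

n = 43 per group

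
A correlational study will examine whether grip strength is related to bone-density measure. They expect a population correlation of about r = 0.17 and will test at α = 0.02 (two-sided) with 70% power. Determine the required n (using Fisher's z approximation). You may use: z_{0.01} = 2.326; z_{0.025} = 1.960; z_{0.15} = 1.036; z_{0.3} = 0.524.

n = 279

Fisher's z: C = ½·ln((1+r)/(1−r)) = ½·ln(1.4096) = 0.1717.
n = ((z_{α/2} + z_β)/C)² + 3.
(2.326 + 0.524) / 0.1717 = 2.850 / 0.1717 = 16.599.
n = 16.599² + 3 = 275.52 + 3 = 278.5.
Round up.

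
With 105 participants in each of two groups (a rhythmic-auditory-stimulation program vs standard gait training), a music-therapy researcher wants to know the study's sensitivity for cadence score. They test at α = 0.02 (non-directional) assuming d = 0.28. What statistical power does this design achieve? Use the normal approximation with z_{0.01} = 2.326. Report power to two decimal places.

For two equal groups, power = Φ(d·√(n/2) − z_{α/2}).
d·√(n/2) = 0.28 × √(105/2) = 0.28 × 7.246 = 2.029.
z_β = 2.029 − 2.326 = -0.297.
Power = Φ(-0.297) = 0.383.

power ≈ 0.38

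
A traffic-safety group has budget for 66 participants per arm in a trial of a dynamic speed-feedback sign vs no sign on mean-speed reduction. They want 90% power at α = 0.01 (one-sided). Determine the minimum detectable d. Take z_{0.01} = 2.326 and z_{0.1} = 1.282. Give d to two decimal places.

d_min ≈ 0.63

For two independent groups of n = 66 each: d_min = (z_{α} + z_β)·√(2/n).
z-sum = 2.326 + 1.282 = 3.608.
d_min = 3.608 × √(2/66) = 3.608 × 0.1741 = 0.628.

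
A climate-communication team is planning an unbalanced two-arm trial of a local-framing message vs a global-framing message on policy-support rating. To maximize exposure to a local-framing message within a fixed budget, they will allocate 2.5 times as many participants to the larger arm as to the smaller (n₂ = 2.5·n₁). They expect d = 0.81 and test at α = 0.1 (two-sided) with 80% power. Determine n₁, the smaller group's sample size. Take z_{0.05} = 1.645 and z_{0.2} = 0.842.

With allocation ratio k = n₂/n₁ = 2.5, Var(x̄₁−x̄₂) = σ²(1/n₁ + 1/(k·n₁)) = σ²·(k+1)/(k·n₁).
So n₁ = (1 + 1/k)·((z_{α/2} + z_β)/d)² = 1.400 × (2.487/0.81)².
n₁ = 1.400 × 9.43 = 13.2.
Round up: n₁ = 14, giving n₂ = 2.5 × 14 = 35.

n₁ = 14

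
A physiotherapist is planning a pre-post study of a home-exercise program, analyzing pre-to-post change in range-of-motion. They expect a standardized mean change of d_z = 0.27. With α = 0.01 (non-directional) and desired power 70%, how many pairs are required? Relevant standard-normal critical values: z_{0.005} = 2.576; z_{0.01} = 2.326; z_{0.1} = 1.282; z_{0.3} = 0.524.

n = 132 pairs

For a paired (one-sample on differences) test: n = ((z_{α/2} + z_β) / d)².
z_{α/2} + z_β = 2.576 + 0.524 = 3.100.
n = (3.100 / 0.27)² = 11.481² = 131.82.
Round up.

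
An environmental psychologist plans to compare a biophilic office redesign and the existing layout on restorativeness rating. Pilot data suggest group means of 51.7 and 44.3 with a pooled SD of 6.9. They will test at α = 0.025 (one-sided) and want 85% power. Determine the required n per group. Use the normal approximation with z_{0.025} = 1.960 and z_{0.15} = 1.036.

Cohen's d = |M₁ − M₂| / SD_pooled = |51.7 − 44.3| / 6.9 = 7.4 / 6.9 = 1.072.
For two independent groups with equal n: n = 2·((z_{α} + z_β) / d)².
z_{α} + z_β = 1.960 + 1.036 = 2.996.
n = 2 × (2.996 / 1.072)² = 2 × 2.795² = 2 × 7.81 = 15.6.
Round up to the next whole participant.

n = 16 per group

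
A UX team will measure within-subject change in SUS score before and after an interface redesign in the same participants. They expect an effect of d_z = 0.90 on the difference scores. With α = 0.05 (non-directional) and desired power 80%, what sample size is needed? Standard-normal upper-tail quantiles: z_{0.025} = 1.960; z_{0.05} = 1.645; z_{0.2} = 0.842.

For a paired (one-sample on differences) test: n = ((z_{α/2} + z_β) / d)².
z_{α/2} + z_β = 1.960 + 0.842 = 2.802.
n = (2.802 / 0.90)² = 3.113² = 9.69.
Round up.

n = 10 pairs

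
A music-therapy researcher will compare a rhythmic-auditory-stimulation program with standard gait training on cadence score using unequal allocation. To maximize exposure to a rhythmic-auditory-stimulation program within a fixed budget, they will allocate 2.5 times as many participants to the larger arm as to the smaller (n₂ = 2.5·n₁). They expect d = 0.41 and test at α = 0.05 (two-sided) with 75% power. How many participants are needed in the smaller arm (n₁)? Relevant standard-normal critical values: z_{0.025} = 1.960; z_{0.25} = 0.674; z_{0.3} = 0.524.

n₁ = 58

With allocation ratio k = n₂/n₁ = 2.5, Var(x̄₁−x̄₂) = σ²(1/n₁ + 1/(k·n₁)) = σ²·(k+1)/(k·n₁).
So n₁ = (1 + 1/k)·((z_{α/2} + z_β)/d)² = 1.400 × (2.634/0.41)².
n₁ = 1.400 × 41.27 = 57.8.
Round up: n₁ = 58, giving n₂ = 2.5 × 58 = 145.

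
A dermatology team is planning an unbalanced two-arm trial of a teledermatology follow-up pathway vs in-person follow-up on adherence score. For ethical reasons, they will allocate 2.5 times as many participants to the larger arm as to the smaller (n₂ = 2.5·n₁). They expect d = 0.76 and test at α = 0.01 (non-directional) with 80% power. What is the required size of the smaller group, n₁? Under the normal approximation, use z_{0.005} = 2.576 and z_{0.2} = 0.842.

With allocation ratio k = n₂/n₁ = 2.5, Var(x̄₁−x̄₂) = σ²(1/n₁ + 1/(k·n₁)) = σ²·(k+1)/(k·n₁).
So n₁ = (1 + 1/k)·((z_{α/2} + z_β)/d)² = 1.400 × (3.418/0.76)².
n₁ = 1.400 × 20.23 = 28.3.
Round up: n₁ = 29, giving n₂ = ⌈2.5 × 29⌉ = ⌈72.5⌉ = 73.

n₁ = 29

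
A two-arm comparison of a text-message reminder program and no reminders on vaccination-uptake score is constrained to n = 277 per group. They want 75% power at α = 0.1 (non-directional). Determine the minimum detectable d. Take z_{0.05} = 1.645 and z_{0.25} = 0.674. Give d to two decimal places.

d_min ≈ 0.20

For two independent groups of n = 277 each: d_min = (z_{α/2} + z_β)·√(2/n).
z-sum = 1.645 + 0.674 = 2.319.
d_min = 2.319 × √(2/277) = 2.319 × 0.0850 = 0.197.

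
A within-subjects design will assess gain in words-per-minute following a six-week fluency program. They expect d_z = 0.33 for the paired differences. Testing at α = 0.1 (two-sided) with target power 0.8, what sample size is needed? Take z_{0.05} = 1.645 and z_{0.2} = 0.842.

n = 57 pairs

For a paired (one-sample on differences) test: n = ((z_{α/2} + z_β) / d)².
z_{α/2} + z_β = 1.645 + 0.842 = 2.487.
n = (2.487 / 0.33)² = 7.536² = 56.80.
Round up.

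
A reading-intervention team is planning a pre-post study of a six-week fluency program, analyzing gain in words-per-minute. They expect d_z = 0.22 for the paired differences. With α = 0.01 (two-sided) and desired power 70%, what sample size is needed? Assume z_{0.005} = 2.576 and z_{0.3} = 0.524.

n = 199 pairs

For a paired (one-sample on differences) test: n = ((z_{α/2} + z_β) / d)².
z_{α/2} + z_β = 2.576 + 0.524 = 3.100.
n = (3.100 / 0.22)² = 14.091² = 198.55.
Round up.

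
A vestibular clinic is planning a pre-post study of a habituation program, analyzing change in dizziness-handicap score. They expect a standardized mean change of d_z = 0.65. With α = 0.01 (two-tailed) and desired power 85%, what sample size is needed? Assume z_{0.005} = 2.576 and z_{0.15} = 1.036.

For a paired (one-sample on differences) test: n = ((z_{α/2} + z_β) / d)².
z_{α/2} + z_β = 2.576 + 1.036 = 3.612.
n = (3.612 / 0.65)² = 5.557² = 30.88.
Round up.

n = 31 pairs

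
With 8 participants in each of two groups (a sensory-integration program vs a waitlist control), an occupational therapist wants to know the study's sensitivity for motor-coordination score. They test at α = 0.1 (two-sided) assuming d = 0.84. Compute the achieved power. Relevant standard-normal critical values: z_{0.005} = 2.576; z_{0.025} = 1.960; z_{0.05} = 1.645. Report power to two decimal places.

power ≈ 0.51

For two equal groups, power = Φ(d·√(n/2) − z_{α/2}).
d·√(n/2) = 0.84 × √(8/2) = 0.84 × 2.000 = 1.680.
z_β = 1.680 − 1.645 = 0.035.
Power = Φ(0.035) = 0.514.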